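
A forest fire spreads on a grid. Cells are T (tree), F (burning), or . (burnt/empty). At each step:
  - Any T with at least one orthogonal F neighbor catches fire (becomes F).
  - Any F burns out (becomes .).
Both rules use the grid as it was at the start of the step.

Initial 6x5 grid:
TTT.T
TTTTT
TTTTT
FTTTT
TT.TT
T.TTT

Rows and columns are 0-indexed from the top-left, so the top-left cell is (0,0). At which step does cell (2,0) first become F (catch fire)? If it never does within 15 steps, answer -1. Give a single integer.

Step 1: cell (2,0)='F' (+3 fires, +1 burnt)
  -> target ignites at step 1
Step 2: cell (2,0)='.' (+5 fires, +3 burnt)
Step 3: cell (2,0)='.' (+4 fires, +5 burnt)
Step 4: cell (2,0)='.' (+5 fires, +4 burnt)
Step 5: cell (2,0)='.' (+5 fires, +5 burnt)
Step 6: cell (2,0)='.' (+3 fires, +5 burnt)
Step 7: cell (2,0)='.' (+1 fires, +3 burnt)
Step 8: cell (2,0)='.' (+0 fires, +1 burnt)
  fire out at step 8

1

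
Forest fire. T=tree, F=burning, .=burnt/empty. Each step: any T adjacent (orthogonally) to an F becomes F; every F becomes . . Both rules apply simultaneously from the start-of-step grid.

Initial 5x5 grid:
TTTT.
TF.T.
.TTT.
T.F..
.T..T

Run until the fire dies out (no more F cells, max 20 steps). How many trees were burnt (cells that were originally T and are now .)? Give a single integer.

Answer: 9

Derivation:
Step 1: +4 fires, +2 burnt (F count now 4)
Step 2: +3 fires, +4 burnt (F count now 3)
Step 3: +2 fires, +3 burnt (F count now 2)
Step 4: +0 fires, +2 burnt (F count now 0)
Fire out after step 4
Initially T: 12, now '.': 22
Total burnt (originally-T cells now '.'): 9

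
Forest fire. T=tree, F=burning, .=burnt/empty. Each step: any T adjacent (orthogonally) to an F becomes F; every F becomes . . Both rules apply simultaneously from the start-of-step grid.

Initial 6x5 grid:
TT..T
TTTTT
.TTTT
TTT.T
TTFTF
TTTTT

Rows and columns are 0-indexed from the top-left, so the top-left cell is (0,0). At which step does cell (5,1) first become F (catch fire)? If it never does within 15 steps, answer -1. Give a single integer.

Step 1: cell (5,1)='T' (+6 fires, +2 burnt)
Step 2: cell (5,1)='F' (+6 fires, +6 burnt)
  -> target ignites at step 2
Step 3: cell (5,1)='.' (+6 fires, +6 burnt)
Step 4: cell (5,1)='.' (+3 fires, +6 burnt)
Step 5: cell (5,1)='.' (+2 fires, +3 burnt)
Step 6: cell (5,1)='.' (+1 fires, +2 burnt)
Step 7: cell (5,1)='.' (+0 fires, +1 burnt)
  fire out at step 7

2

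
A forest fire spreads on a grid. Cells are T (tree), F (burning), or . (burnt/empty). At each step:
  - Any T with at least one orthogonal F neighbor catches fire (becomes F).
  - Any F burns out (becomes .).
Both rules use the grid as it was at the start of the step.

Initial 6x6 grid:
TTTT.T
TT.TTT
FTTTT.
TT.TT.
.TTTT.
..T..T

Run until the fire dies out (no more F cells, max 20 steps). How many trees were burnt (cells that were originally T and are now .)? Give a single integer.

Answer: 23

Derivation:
Step 1: +3 fires, +1 burnt (F count now 3)
Step 2: +4 fires, +3 burnt (F count now 4)
Step 3: +3 fires, +4 burnt (F count now 3)
Step 4: +5 fires, +3 burnt (F count now 5)
Step 5: +5 fires, +5 burnt (F count now 5)
Step 6: +2 fires, +5 burnt (F count now 2)
Step 7: +1 fires, +2 burnt (F count now 1)
Step 8: +0 fires, +1 burnt (F count now 0)
Fire out after step 8
Initially T: 24, now '.': 35
Total burnt (originally-T cells now '.'): 23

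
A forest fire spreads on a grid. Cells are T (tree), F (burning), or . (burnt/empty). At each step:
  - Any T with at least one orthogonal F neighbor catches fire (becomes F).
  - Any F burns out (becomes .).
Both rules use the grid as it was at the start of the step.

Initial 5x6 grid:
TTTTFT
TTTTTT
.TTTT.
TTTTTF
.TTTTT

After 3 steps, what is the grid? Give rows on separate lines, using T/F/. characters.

Step 1: 5 trees catch fire, 2 burn out
  TTTF.F
  TTTTFT
  .TTTT.
  TTTTF.
  .TTTTF
Step 2: 6 trees catch fire, 5 burn out
  TTF...
  TTTF.F
  .TTTF.
  TTTF..
  .TTTF.
Step 3: 5 trees catch fire, 6 burn out
  TF....
  TTF...
  .TTF..
  TTF...
  .TTF..

TF....
TTF...
.TTF..
TTF...
.TTF..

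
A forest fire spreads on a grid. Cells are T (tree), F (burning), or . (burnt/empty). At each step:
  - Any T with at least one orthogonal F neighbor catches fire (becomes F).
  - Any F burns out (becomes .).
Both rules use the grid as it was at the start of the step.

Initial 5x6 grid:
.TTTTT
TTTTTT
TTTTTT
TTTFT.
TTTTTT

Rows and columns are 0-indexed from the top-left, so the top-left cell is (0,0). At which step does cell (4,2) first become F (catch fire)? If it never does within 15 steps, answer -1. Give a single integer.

Step 1: cell (4,2)='T' (+4 fires, +1 burnt)
Step 2: cell (4,2)='F' (+6 fires, +4 burnt)
  -> target ignites at step 2
Step 3: cell (4,2)='.' (+8 fires, +6 burnt)
Step 4: cell (4,2)='.' (+6 fires, +8 burnt)
Step 5: cell (4,2)='.' (+3 fires, +6 burnt)
Step 6: cell (4,2)='.' (+0 fires, +3 burnt)
  fire out at step 6

2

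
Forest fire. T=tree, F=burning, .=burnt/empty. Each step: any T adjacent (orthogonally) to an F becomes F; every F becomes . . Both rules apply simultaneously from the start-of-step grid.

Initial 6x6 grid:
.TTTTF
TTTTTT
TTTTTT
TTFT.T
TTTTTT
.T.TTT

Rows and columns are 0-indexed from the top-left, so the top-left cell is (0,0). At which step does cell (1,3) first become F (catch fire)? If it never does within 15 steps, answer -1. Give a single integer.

Step 1: cell (1,3)='T' (+6 fires, +2 burnt)
Step 2: cell (1,3)='T' (+9 fires, +6 burnt)
Step 3: cell (1,3)='F' (+10 fires, +9 burnt)
  -> target ignites at step 3
Step 4: cell (1,3)='.' (+4 fires, +10 burnt)
Step 5: cell (1,3)='.' (+1 fires, +4 burnt)
Step 6: cell (1,3)='.' (+0 fires, +1 burnt)
  fire out at step 6

3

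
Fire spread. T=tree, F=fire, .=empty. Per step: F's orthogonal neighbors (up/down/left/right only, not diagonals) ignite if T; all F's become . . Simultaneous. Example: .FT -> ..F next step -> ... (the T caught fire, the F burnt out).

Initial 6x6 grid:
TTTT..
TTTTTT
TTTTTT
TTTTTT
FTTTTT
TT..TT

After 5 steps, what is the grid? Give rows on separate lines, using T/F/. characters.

Step 1: 3 trees catch fire, 1 burn out
  TTTT..
  TTTTTT
  TTTTTT
  FTTTTT
  .FTTTT
  FT..TT
Step 2: 4 trees catch fire, 3 burn out
  TTTT..
  TTTTTT
  FTTTTT
  .FTTTT
  ..FTTT
  .F..TT
Step 3: 4 trees catch fire, 4 burn out
  TTTT..
  FTTTTT
  .FTTTT
  ..FTTT
  ...FTT
  ....TT
Step 4: 5 trees catch fire, 4 burn out
  FTTT..
  .FTTTT
  ..FTTT
  ...FTT
  ....FT
  ....TT
Step 5: 6 trees catch fire, 5 burn out
  .FTT..
  ..FTTT
  ...FTT
  ....FT
  .....F
  ....FT

.FTT..
..FTTT
...FTT
....FT
.....F
....FT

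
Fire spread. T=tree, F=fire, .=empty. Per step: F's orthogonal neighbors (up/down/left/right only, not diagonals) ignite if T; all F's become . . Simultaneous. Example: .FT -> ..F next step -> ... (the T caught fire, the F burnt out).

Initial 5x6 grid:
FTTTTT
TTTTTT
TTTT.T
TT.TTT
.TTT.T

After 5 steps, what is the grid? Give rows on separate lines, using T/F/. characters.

Step 1: 2 trees catch fire, 1 burn out
  .FTTTT
  FTTTTT
  TTTT.T
  TT.TTT
  .TTT.T
Step 2: 3 trees catch fire, 2 burn out
  ..FTTT
  .FTTTT
  FTTT.T
  TT.TTT
  .TTT.T
Step 3: 4 trees catch fire, 3 burn out
  ...FTT
  ..FTTT
  .FTT.T
  FT.TTT
  .TTT.T
Step 4: 4 trees catch fire, 4 burn out
  ....FT
  ...FTT
  ..FT.T
  .F.TTT
  .TTT.T
Step 5: 4 trees catch fire, 4 burn out
  .....F
  ....FT
  ...F.T
  ...TTT
  .FTT.T

.....F
....FT
...F.T
...TTT
.FTT.T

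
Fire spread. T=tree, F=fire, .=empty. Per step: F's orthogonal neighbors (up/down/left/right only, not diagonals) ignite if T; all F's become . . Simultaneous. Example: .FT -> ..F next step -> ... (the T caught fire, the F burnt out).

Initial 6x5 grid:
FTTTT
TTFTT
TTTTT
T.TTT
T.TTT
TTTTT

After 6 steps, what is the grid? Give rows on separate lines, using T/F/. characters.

Step 1: 6 trees catch fire, 2 burn out
  .FFTT
  FF.FT
  TTFTT
  T.TTT
  T.TTT
  TTTTT
Step 2: 6 trees catch fire, 6 burn out
  ...FT
  ....F
  FF.FT
  T.FTT
  T.TTT
  TTTTT
Step 3: 5 trees catch fire, 6 burn out
  ....F
  .....
  ....F
  F..FT
  T.FTT
  TTTTT
Step 4: 4 trees catch fire, 5 burn out
  .....
  .....
  .....
  ....F
  F..FT
  TTFTT
Step 5: 4 trees catch fire, 4 burn out
  .....
  .....
  .....
  .....
  ....F
  FF.FT
Step 6: 1 trees catch fire, 4 burn out
  .....
  .....
  .....
  .....
  .....
  ....F

.....
.....
.....
.....
.....
....F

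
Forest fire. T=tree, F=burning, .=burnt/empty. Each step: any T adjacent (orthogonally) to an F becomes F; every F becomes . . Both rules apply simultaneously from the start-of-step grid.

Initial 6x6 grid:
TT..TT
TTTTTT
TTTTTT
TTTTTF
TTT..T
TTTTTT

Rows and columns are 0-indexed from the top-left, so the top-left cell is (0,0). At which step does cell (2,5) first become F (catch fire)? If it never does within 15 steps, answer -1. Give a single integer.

Step 1: cell (2,5)='F' (+3 fires, +1 burnt)
  -> target ignites at step 1
Step 2: cell (2,5)='.' (+4 fires, +3 burnt)
Step 3: cell (2,5)='.' (+5 fires, +4 burnt)
Step 4: cell (2,5)='.' (+6 fires, +5 burnt)
Step 5: cell (2,5)='.' (+5 fires, +6 burnt)
Step 6: cell (2,5)='.' (+4 fires, +5 burnt)
Step 7: cell (2,5)='.' (+3 fires, +4 burnt)
Step 8: cell (2,5)='.' (+1 fires, +3 burnt)
Step 9: cell (2,5)='.' (+0 fires, +1 burnt)
  fire out at step 9

1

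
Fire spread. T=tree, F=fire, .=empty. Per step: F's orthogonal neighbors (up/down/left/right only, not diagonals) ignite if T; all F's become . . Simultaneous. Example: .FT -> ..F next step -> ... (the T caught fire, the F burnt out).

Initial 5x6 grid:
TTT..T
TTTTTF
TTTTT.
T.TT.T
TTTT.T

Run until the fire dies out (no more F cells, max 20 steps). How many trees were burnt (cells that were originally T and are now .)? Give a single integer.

Answer: 21

Derivation:
Step 1: +2 fires, +1 burnt (F count now 2)
Step 2: +2 fires, +2 burnt (F count now 2)
Step 3: +2 fires, +2 burnt (F count now 2)
Step 4: +4 fires, +2 burnt (F count now 4)
Step 5: +5 fires, +4 burnt (F count now 5)
Step 6: +3 fires, +5 burnt (F count now 3)
Step 7: +2 fires, +3 burnt (F count now 2)
Step 8: +1 fires, +2 burnt (F count now 1)
Step 9: +0 fires, +1 burnt (F count now 0)
Fire out after step 9
Initially T: 23, now '.': 28
Total burnt (originally-T cells now '.'): 21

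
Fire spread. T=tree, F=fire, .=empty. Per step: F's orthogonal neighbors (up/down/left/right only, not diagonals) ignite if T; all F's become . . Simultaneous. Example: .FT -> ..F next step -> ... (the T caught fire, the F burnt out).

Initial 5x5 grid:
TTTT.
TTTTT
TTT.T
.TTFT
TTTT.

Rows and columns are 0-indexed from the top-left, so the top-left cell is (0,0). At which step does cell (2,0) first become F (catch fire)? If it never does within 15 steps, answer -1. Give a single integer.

Step 1: cell (2,0)='T' (+3 fires, +1 burnt)
Step 2: cell (2,0)='T' (+4 fires, +3 burnt)
Step 3: cell (2,0)='T' (+4 fires, +4 burnt)
Step 4: cell (2,0)='F' (+5 fires, +4 burnt)
  -> target ignites at step 4
Step 5: cell (2,0)='.' (+3 fires, +5 burnt)
Step 6: cell (2,0)='.' (+1 fires, +3 burnt)
Step 7: cell (2,0)='.' (+0 fires, +1 burnt)
  fire out at step 7

4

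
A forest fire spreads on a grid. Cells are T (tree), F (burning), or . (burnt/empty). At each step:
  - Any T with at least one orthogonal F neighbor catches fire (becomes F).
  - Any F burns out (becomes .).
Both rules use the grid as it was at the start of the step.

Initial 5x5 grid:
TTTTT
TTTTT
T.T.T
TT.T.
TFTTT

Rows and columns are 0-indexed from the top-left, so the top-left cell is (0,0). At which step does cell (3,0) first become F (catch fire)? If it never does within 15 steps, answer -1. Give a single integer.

Step 1: cell (3,0)='T' (+3 fires, +1 burnt)
Step 2: cell (3,0)='F' (+2 fires, +3 burnt)
  -> target ignites at step 2
Step 3: cell (3,0)='.' (+3 fires, +2 burnt)
Step 4: cell (3,0)='.' (+1 fires, +3 burnt)
Step 5: cell (3,0)='.' (+2 fires, +1 burnt)
Step 6: cell (3,0)='.' (+2 fires, +2 burnt)
Step 7: cell (3,0)='.' (+3 fires, +2 burnt)
Step 8: cell (3,0)='.' (+2 fires, +3 burnt)
Step 9: cell (3,0)='.' (+2 fires, +2 burnt)
Step 10: cell (3,0)='.' (+0 fires, +2 burnt)
  fire out at step 10

2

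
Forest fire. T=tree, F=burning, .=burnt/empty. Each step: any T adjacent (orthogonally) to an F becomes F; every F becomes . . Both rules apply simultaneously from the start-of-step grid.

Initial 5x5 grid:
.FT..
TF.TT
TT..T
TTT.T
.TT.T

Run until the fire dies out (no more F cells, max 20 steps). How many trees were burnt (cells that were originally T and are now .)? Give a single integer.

Step 1: +3 fires, +2 burnt (F count now 3)
Step 2: +2 fires, +3 burnt (F count now 2)
Step 3: +3 fires, +2 burnt (F count now 3)
Step 4: +1 fires, +3 burnt (F count now 1)
Step 5: +0 fires, +1 burnt (F count now 0)
Fire out after step 5
Initially T: 14, now '.': 20
Total burnt (originally-T cells now '.'): 9

Answer: 9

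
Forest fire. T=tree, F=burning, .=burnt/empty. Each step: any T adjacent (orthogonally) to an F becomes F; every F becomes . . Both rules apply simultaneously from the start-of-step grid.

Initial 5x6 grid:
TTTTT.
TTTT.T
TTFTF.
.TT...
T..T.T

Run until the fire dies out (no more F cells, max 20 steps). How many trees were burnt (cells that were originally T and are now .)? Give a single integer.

Answer: 14

Derivation:
Step 1: +4 fires, +2 burnt (F count now 4)
Step 2: +5 fires, +4 burnt (F count now 5)
Step 3: +3 fires, +5 burnt (F count now 3)
Step 4: +2 fires, +3 burnt (F count now 2)
Step 5: +0 fires, +2 burnt (F count now 0)
Fire out after step 5
Initially T: 18, now '.': 26
Total burnt (originally-T cells now '.'): 14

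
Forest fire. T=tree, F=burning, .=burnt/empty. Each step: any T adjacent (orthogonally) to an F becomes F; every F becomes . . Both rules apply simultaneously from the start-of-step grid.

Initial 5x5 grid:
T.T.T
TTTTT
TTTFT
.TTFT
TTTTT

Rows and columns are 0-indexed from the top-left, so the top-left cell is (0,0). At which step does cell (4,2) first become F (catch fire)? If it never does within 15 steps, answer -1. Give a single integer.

Step 1: cell (4,2)='T' (+6 fires, +2 burnt)
Step 2: cell (4,2)='F' (+6 fires, +6 burnt)
  -> target ignites at step 2
Step 3: cell (4,2)='.' (+5 fires, +6 burnt)
Step 4: cell (4,2)='.' (+2 fires, +5 burnt)
Step 5: cell (4,2)='.' (+1 fires, +2 burnt)
Step 6: cell (4,2)='.' (+0 fires, +1 burnt)
  fire out at step 6

2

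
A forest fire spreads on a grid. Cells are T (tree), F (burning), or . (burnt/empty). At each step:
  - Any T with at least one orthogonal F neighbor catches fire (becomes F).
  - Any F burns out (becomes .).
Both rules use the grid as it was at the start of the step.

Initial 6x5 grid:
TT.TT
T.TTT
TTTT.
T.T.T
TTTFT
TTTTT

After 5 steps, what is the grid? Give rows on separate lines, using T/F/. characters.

Step 1: 3 trees catch fire, 1 burn out
  TT.TT
  T.TTT
  TTTT.
  T.T.T
  TTF.F
  TTTFT
Step 2: 5 trees catch fire, 3 burn out
  TT.TT
  T.TTT
  TTTT.
  T.F.F
  TF...
  TTF.F
Step 3: 3 trees catch fire, 5 burn out
  TT.TT
  T.TTT
  TTFT.
  T....
  F....
  TF...
Step 4: 5 trees catch fire, 3 burn out
  TT.TT
  T.FTT
  TF.F.
  F....
  .....
  F....
Step 5: 2 trees catch fire, 5 burn out
  TT.TT
  T..FT
  F....
  .....
  .....
  .....

TT.TT
T..FT
F....
.....
.....
.....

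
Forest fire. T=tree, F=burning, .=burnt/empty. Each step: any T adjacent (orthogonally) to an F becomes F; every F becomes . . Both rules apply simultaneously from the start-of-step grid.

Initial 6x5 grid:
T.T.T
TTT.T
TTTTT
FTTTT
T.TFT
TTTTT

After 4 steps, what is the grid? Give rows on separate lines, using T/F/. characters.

Step 1: 7 trees catch fire, 2 burn out
  T.T.T
  TTT.T
  FTTTT
  .FTFT
  F.F.F
  TTTFT
Step 2: 8 trees catch fire, 7 burn out
  T.T.T
  FTT.T
  .FTFT
  ..F.F
  .....
  FTF.F
Step 3: 5 trees catch fire, 8 burn out
  F.T.T
  .FT.T
  ..F.F
  .....
  .....
  .F...
Step 4: 2 trees catch fire, 5 burn out
  ..T.T
  ..F.F
  .....
  .....
  .....
  .....

..T.T
..F.F
.....
.....
.....
.....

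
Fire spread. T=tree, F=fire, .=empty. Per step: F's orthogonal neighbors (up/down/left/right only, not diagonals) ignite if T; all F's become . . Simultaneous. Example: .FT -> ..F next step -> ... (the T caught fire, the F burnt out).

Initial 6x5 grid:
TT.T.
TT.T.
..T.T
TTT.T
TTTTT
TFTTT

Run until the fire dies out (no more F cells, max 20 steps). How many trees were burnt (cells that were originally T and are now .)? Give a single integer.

Step 1: +3 fires, +1 burnt (F count now 3)
Step 2: +4 fires, +3 burnt (F count now 4)
Step 3: +4 fires, +4 burnt (F count now 4)
Step 4: +2 fires, +4 burnt (F count now 2)
Step 5: +1 fires, +2 burnt (F count now 1)
Step 6: +1 fires, +1 burnt (F count now 1)
Step 7: +0 fires, +1 burnt (F count now 0)
Fire out after step 7
Initially T: 21, now '.': 24
Total burnt (originally-T cells now '.'): 15

Answer: 15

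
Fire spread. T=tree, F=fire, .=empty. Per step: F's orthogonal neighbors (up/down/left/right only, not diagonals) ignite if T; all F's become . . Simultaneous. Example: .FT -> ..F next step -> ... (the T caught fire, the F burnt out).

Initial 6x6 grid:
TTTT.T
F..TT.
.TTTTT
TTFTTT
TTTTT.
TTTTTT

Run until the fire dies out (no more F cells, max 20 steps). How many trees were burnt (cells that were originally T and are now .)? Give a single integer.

Step 1: +5 fires, +2 burnt (F count now 5)
Step 2: +8 fires, +5 burnt (F count now 8)
Step 3: +8 fires, +8 burnt (F count now 8)
Step 4: +5 fires, +8 burnt (F count now 5)
Step 5: +1 fires, +5 burnt (F count now 1)
Step 6: +0 fires, +1 burnt (F count now 0)
Fire out after step 6
Initially T: 28, now '.': 35
Total burnt (originally-T cells now '.'): 27

Answer: 27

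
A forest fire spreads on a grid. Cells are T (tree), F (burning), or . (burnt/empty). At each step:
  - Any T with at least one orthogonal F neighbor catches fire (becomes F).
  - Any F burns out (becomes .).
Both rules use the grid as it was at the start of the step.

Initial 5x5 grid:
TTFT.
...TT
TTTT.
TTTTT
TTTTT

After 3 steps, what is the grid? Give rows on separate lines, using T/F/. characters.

Step 1: 2 trees catch fire, 1 burn out
  TF.F.
  ...TT
  TTTT.
  TTTTT
  TTTTT
Step 2: 2 trees catch fire, 2 burn out
  F....
  ...FT
  TTTT.
  TTTTT
  TTTTT
Step 3: 2 trees catch fire, 2 burn out
  .....
  ....F
  TTTF.
  TTTTT
  TTTTT

.....
....F
TTTF.
TTTTT
TTTTT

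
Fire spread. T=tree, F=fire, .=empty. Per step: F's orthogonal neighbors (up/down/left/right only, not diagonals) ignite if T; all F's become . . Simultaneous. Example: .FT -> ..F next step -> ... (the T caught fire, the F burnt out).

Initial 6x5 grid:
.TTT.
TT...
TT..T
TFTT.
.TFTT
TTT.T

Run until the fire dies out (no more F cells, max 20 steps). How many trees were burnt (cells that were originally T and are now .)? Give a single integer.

Answer: 17

Derivation:
Step 1: +6 fires, +2 burnt (F count now 6)
Step 2: +5 fires, +6 burnt (F count now 5)
Step 3: +4 fires, +5 burnt (F count now 4)
Step 4: +1 fires, +4 burnt (F count now 1)
Step 5: +1 fires, +1 burnt (F count now 1)
Step 6: +0 fires, +1 burnt (F count now 0)
Fire out after step 6
Initially T: 18, now '.': 29
Total burnt (originally-T cells now '.'): 17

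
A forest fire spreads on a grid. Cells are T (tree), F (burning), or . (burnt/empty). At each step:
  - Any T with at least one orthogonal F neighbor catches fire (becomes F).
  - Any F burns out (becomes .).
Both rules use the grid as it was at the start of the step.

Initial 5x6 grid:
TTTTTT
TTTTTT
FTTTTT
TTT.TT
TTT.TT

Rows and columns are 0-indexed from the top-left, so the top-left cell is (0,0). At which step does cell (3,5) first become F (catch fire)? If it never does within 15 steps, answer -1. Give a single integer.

Step 1: cell (3,5)='T' (+3 fires, +1 burnt)
Step 2: cell (3,5)='T' (+5 fires, +3 burnt)
Step 3: cell (3,5)='T' (+5 fires, +5 burnt)
Step 4: cell (3,5)='T' (+4 fires, +5 burnt)
Step 5: cell (3,5)='T' (+4 fires, +4 burnt)
Step 6: cell (3,5)='F' (+4 fires, +4 burnt)
  -> target ignites at step 6
Step 7: cell (3,5)='.' (+2 fires, +4 burnt)
Step 8: cell (3,5)='.' (+0 fires, +2 burnt)
  fire out at step 8

6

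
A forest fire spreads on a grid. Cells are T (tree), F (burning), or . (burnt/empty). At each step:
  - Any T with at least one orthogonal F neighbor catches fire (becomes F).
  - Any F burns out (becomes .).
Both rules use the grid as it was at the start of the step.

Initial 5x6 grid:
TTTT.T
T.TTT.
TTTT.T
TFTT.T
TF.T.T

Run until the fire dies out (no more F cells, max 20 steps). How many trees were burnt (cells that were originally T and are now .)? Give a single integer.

Answer: 17

Derivation:
Step 1: +4 fires, +2 burnt (F count now 4)
Step 2: +3 fires, +4 burnt (F count now 3)
Step 3: +4 fires, +3 burnt (F count now 4)
Step 4: +3 fires, +4 burnt (F count now 3)
Step 5: +3 fires, +3 burnt (F count now 3)
Step 6: +0 fires, +3 burnt (F count now 0)
Fire out after step 6
Initially T: 21, now '.': 26
Total burnt (originally-T cells now '.'): 17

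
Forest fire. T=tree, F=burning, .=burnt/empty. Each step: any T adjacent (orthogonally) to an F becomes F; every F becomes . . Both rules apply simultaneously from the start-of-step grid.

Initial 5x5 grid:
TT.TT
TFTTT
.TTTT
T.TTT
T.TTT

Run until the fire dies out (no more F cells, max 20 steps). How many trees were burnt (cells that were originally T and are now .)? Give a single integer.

Answer: 18

Derivation:
Step 1: +4 fires, +1 burnt (F count now 4)
Step 2: +3 fires, +4 burnt (F count now 3)
Step 3: +4 fires, +3 burnt (F count now 4)
Step 4: +4 fires, +4 burnt (F count now 4)
Step 5: +2 fires, +4 burnt (F count now 2)
Step 6: +1 fires, +2 burnt (F count now 1)
Step 7: +0 fires, +1 burnt (F count now 0)
Fire out after step 7
Initially T: 20, now '.': 23
Total burnt (originally-T cells now '.'): 18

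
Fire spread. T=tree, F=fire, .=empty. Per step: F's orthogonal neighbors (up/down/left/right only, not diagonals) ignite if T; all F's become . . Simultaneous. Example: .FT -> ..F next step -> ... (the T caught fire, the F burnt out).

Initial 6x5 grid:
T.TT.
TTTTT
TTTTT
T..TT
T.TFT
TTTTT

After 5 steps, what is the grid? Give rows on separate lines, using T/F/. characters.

Step 1: 4 trees catch fire, 1 burn out
  T.TT.
  TTTTT
  TTTTT
  T..FT
  T.F.F
  TTTFT
Step 2: 4 trees catch fire, 4 burn out
  T.TT.
  TTTTT
  TTTFT
  T...F
  T....
  TTF.F
Step 3: 4 trees catch fire, 4 burn out
  T.TT.
  TTTFT
  TTF.F
  T....
  T....
  TF...
Step 4: 5 trees catch fire, 4 burn out
  T.TF.
  TTF.F
  TF...
  T....
  T....
  F....
Step 5: 4 trees catch fire, 5 burn out
  T.F..
  TF...
  F....
  T....
  F....
  .....

T.F..
TF...
F....
T....
F....
.....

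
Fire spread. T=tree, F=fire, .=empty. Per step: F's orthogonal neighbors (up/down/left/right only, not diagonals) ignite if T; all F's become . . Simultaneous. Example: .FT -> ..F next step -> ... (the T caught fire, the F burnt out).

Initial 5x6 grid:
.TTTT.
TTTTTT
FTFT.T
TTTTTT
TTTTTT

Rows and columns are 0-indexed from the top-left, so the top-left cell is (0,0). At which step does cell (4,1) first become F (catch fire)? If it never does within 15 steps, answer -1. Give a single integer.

Step 1: cell (4,1)='T' (+6 fires, +2 burnt)
Step 2: cell (4,1)='T' (+7 fires, +6 burnt)
Step 3: cell (4,1)='F' (+6 fires, +7 burnt)
  -> target ignites at step 3
Step 4: cell (4,1)='.' (+4 fires, +6 burnt)
Step 5: cell (4,1)='.' (+2 fires, +4 burnt)
Step 6: cell (4,1)='.' (+0 fires, +2 burnt)
  fire out at step 6

3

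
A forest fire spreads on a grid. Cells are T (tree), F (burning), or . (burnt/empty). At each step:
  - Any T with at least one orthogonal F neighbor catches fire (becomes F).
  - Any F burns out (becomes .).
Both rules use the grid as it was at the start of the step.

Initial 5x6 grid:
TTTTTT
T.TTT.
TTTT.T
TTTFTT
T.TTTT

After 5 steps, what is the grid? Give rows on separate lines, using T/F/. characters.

Step 1: 4 trees catch fire, 1 burn out
  TTTTTT
  T.TTT.
  TTTF.T
  TTF.FT
  T.TFTT
Step 2: 6 trees catch fire, 4 burn out
  TTTTTT
  T.TFT.
  TTF..T
  TF...F
  T.F.FT
Step 3: 7 trees catch fire, 6 burn out
  TTTFTT
  T.F.F.
  TF...F
  F.....
  T....F
Step 4: 4 trees catch fire, 7 burn out
  TTF.FT
  T.....
  F.....
  ......
  F.....
Step 5: 3 trees catch fire, 4 burn out
  TF...F
  F.....
  ......
  ......
  ......

TF...F
F.....
......
......
......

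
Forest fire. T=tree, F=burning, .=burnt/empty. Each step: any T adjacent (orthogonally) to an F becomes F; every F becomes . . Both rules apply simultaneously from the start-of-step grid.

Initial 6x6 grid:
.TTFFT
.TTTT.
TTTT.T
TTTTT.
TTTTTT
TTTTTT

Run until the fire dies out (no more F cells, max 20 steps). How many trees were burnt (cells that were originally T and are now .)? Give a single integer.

Step 1: +4 fires, +2 burnt (F count now 4)
Step 2: +3 fires, +4 burnt (F count now 3)
Step 3: +3 fires, +3 burnt (F count now 3)
Step 4: +4 fires, +3 burnt (F count now 4)
Step 5: +5 fires, +4 burnt (F count now 5)
Step 6: +5 fires, +5 burnt (F count now 5)
Step 7: +3 fires, +5 burnt (F count now 3)
Step 8: +1 fires, +3 burnt (F count now 1)
Step 9: +0 fires, +1 burnt (F count now 0)
Fire out after step 9
Initially T: 29, now '.': 35
Total burnt (originally-T cells now '.'): 28

Answer: 28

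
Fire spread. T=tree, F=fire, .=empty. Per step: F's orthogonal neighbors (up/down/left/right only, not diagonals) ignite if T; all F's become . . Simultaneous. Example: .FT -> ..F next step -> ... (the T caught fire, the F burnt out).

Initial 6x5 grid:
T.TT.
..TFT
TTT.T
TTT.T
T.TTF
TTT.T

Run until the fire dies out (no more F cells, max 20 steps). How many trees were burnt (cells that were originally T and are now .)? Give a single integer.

Step 1: +6 fires, +2 burnt (F count now 6)
Step 2: +4 fires, +6 burnt (F count now 4)
Step 3: +3 fires, +4 burnt (F count now 3)
Step 4: +3 fires, +3 burnt (F count now 3)
Step 5: +2 fires, +3 burnt (F count now 2)
Step 6: +1 fires, +2 burnt (F count now 1)
Step 7: +0 fires, +1 burnt (F count now 0)
Fire out after step 7
Initially T: 20, now '.': 29
Total burnt (originally-T cells now '.'): 19

Answer: 19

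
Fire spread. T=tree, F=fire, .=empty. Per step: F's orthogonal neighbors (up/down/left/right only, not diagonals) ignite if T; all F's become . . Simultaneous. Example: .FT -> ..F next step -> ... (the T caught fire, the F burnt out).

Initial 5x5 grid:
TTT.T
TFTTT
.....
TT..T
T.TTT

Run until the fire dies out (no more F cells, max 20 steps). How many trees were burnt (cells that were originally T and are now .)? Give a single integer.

Answer: 8

Derivation:
Step 1: +3 fires, +1 burnt (F count now 3)
Step 2: +3 fires, +3 burnt (F count now 3)
Step 3: +1 fires, +3 burnt (F count now 1)
Step 4: +1 fires, +1 burnt (F count now 1)
Step 5: +0 fires, +1 burnt (F count now 0)
Fire out after step 5
Initially T: 15, now '.': 18
Total burnt (originally-T cells now '.'): 8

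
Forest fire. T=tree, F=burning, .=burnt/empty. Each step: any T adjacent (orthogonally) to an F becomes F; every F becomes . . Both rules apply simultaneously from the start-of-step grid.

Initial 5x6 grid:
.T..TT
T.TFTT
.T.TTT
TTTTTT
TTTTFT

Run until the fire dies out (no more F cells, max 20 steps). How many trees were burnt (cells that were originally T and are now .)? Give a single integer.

Step 1: +6 fires, +2 burnt (F count now 6)
Step 2: +6 fires, +6 burnt (F count now 6)
Step 3: +4 fires, +6 burnt (F count now 4)
Step 4: +2 fires, +4 burnt (F count now 2)
Step 5: +2 fires, +2 burnt (F count now 2)
Step 6: +0 fires, +2 burnt (F count now 0)
Fire out after step 6
Initially T: 22, now '.': 28
Total burnt (originally-T cells now '.'): 20

Answer: 20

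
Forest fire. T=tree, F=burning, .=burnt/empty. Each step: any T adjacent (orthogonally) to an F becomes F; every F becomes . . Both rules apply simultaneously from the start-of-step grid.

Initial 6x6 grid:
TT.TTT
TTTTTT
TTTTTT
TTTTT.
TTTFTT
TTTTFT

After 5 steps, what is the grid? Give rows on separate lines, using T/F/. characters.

Step 1: 5 trees catch fire, 2 burn out
  TT.TTT
  TTTTTT
  TTTTTT
  TTTFT.
  TTF.FT
  TTTF.F
Step 2: 6 trees catch fire, 5 burn out
  TT.TTT
  TTTTTT
  TTTFTT
  TTF.F.
  TF...F
  TTF...
Step 3: 6 trees catch fire, 6 burn out
  TT.TTT
  TTTFTT
  TTF.FT
  TF....
  F.....
  TF....
Step 4: 7 trees catch fire, 6 burn out
  TT.FTT
  TTF.FT
  TF...F
  F.....
  ......
  F.....
Step 5: 4 trees catch fire, 7 burn out
  TT..FT
  TF...F
  F.....
  ......
  ......
  ......

TT..FT
TF...F
F.....
......
......
......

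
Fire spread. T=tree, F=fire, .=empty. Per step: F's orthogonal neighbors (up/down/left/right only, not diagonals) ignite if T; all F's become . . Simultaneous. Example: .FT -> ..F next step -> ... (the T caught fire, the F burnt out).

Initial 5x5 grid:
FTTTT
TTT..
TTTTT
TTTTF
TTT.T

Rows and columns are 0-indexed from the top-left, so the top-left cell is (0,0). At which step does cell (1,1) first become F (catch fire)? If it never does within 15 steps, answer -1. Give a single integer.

Step 1: cell (1,1)='T' (+5 fires, +2 burnt)
Step 2: cell (1,1)='F' (+5 fires, +5 burnt)
  -> target ignites at step 2
Step 3: cell (1,1)='.' (+7 fires, +5 burnt)
Step 4: cell (1,1)='.' (+3 fires, +7 burnt)
Step 5: cell (1,1)='.' (+0 fires, +3 burnt)
  fire out at step 5

2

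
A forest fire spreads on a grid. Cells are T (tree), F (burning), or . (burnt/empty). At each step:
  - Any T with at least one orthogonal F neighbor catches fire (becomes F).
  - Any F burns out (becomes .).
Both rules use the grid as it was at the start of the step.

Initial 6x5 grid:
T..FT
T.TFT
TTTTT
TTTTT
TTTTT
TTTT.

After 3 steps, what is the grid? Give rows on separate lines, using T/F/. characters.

Step 1: 4 trees catch fire, 2 burn out
  T...F
  T.F.F
  TTTFT
  TTTTT
  TTTTT
  TTTT.
Step 2: 3 trees catch fire, 4 burn out
  T....
  T....
  TTF.F
  TTTFT
  TTTTT
  TTTT.
Step 3: 4 trees catch fire, 3 burn out
  T....
  T....
  TF...
  TTF.F
  TTTFT
  TTTT.

T....
T....
TF...
TTF.F
TTTFT
TTTT.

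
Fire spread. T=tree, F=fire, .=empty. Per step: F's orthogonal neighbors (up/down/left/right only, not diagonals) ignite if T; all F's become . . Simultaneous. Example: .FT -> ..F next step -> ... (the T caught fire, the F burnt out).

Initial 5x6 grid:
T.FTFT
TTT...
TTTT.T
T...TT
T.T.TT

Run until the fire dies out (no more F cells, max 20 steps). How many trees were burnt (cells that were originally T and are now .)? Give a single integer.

Step 1: +3 fires, +2 burnt (F count now 3)
Step 2: +2 fires, +3 burnt (F count now 2)
Step 3: +3 fires, +2 burnt (F count now 3)
Step 4: +2 fires, +3 burnt (F count now 2)
Step 5: +1 fires, +2 burnt (F count now 1)
Step 6: +1 fires, +1 burnt (F count now 1)
Step 7: +0 fires, +1 burnt (F count now 0)
Fire out after step 7
Initially T: 18, now '.': 24
Total burnt (originally-T cells now '.'): 12

Answer: 12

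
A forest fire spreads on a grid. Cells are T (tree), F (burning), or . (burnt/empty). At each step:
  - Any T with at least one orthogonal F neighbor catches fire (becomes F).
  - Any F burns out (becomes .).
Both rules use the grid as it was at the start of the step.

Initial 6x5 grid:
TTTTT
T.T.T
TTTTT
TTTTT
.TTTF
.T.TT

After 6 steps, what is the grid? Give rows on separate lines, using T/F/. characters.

Step 1: 3 trees catch fire, 1 burn out
  TTTTT
  T.T.T
  TTTTT
  TTTTF
  .TTF.
  .T.TF
Step 2: 4 trees catch fire, 3 burn out
  TTTTT
  T.T.T
  TTTTF
  TTTF.
  .TF..
  .T.F.
Step 3: 4 trees catch fire, 4 burn out
  TTTTT
  T.T.F
  TTTF.
  TTF..
  .F...
  .T...
Step 4: 4 trees catch fire, 4 burn out
  TTTTF
  T.T..
  TTF..
  TF...
  .....
  .F...
Step 5: 4 trees catch fire, 4 burn out
  TTTF.
  T.F..
  TF...
  F....
  .....
  .....
Step 6: 2 trees catch fire, 4 burn out
  TTF..
  T....
  F....
  .....
  .....
  .....

TTF..
T....
F....
.....
.....
.....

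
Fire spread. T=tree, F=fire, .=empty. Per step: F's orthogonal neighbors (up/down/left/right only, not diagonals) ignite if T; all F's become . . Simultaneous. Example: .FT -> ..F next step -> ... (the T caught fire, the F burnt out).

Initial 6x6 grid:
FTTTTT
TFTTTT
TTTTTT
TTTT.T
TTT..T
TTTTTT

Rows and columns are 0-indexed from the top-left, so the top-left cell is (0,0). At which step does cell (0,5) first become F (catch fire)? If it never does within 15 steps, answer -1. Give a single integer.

Step 1: cell (0,5)='T' (+4 fires, +2 burnt)
Step 2: cell (0,5)='T' (+5 fires, +4 burnt)
Step 3: cell (0,5)='T' (+6 fires, +5 burnt)
Step 4: cell (0,5)='T' (+7 fires, +6 burnt)
Step 5: cell (0,5)='F' (+4 fires, +7 burnt)
  -> target ignites at step 5
Step 6: cell (0,5)='.' (+2 fires, +4 burnt)
Step 7: cell (0,5)='.' (+2 fires, +2 burnt)
Step 8: cell (0,5)='.' (+1 fires, +2 burnt)
Step 9: cell (0,5)='.' (+0 fires, +1 burnt)
  fire out at step 9

5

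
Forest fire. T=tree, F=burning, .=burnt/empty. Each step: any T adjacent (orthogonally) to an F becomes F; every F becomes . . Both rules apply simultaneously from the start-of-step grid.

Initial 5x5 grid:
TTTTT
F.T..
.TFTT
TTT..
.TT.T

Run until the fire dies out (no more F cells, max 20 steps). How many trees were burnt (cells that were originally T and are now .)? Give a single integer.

Step 1: +5 fires, +2 burnt (F count now 5)
Step 2: +5 fires, +5 burnt (F count now 5)
Step 3: +3 fires, +5 burnt (F count now 3)
Step 4: +1 fires, +3 burnt (F count now 1)
Step 5: +0 fires, +1 burnt (F count now 0)
Fire out after step 5
Initially T: 15, now '.': 24
Total burnt (originally-T cells now '.'): 14

Answer: 14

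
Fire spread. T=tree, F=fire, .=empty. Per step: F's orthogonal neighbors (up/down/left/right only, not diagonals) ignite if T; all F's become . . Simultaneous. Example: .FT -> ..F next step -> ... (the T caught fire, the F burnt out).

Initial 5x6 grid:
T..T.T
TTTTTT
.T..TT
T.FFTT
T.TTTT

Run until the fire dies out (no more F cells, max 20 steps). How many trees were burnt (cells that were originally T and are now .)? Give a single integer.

Step 1: +3 fires, +2 burnt (F count now 3)
Step 2: +3 fires, +3 burnt (F count now 3)
Step 3: +3 fires, +3 burnt (F count now 3)
Step 4: +2 fires, +3 burnt (F count now 2)
Step 5: +3 fires, +2 burnt (F count now 3)
Step 6: +1 fires, +3 burnt (F count now 1)
Step 7: +2 fires, +1 burnt (F count now 2)
Step 8: +1 fires, +2 burnt (F count now 1)
Step 9: +0 fires, +1 burnt (F count now 0)
Fire out after step 9
Initially T: 20, now '.': 28
Total burnt (originally-T cells now '.'): 18

Answer: 18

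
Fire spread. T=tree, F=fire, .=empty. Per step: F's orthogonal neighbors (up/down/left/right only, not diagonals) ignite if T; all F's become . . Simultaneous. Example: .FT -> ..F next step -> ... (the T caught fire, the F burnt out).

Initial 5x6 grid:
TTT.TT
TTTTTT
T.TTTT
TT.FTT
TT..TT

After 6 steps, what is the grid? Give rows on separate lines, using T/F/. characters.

Step 1: 2 trees catch fire, 1 burn out
  TTT.TT
  TTTTTT
  T.TFTT
  TT..FT
  TT..TT
Step 2: 5 trees catch fire, 2 burn out
  TTT.TT
  TTTFTT
  T.F.FT
  TT...F
  TT..FT
Step 3: 4 trees catch fire, 5 burn out
  TTT.TT
  TTF.FT
  T....F
  TT....
  TT...F
Step 4: 4 trees catch fire, 4 burn out
  TTF.FT
  TF...F
  T.....
  TT....
  TT....
Step 5: 3 trees catch fire, 4 burn out
  TF...F
  F.....
  T.....
  TT....
  TT....
Step 6: 2 trees catch fire, 3 burn out
  F.....
  ......
  F.....
  TT....
  TT....

F.....
......
F.....
TT....
TT....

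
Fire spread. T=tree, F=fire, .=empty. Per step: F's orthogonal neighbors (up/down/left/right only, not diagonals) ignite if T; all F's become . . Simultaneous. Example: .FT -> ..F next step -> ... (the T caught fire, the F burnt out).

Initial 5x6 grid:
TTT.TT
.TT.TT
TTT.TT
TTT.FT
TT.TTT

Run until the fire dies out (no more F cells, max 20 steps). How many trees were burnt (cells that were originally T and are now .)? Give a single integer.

Step 1: +3 fires, +1 burnt (F count now 3)
Step 2: +4 fires, +3 burnt (F count now 4)
Step 3: +2 fires, +4 burnt (F count now 2)
Step 4: +1 fires, +2 burnt (F count now 1)
Step 5: +0 fires, +1 burnt (F count now 0)
Fire out after step 5
Initially T: 23, now '.': 17
Total burnt (originally-T cells now '.'): 10

Answer: 10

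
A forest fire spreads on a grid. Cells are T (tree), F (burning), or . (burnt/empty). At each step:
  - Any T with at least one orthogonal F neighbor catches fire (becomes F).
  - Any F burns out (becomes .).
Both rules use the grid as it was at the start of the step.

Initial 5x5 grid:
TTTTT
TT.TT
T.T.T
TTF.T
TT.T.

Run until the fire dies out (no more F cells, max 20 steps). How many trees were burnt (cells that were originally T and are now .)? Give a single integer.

Answer: 17

Derivation:
Step 1: +2 fires, +1 burnt (F count now 2)
Step 2: +2 fires, +2 burnt (F count now 2)
Step 3: +2 fires, +2 burnt (F count now 2)
Step 4: +1 fires, +2 burnt (F count now 1)
Step 5: +2 fires, +1 burnt (F count now 2)
Step 6: +1 fires, +2 burnt (F count now 1)
Step 7: +1 fires, +1 burnt (F count now 1)
Step 8: +1 fires, +1 burnt (F count now 1)
Step 9: +2 fires, +1 burnt (F count now 2)
Step 10: +1 fires, +2 burnt (F count now 1)
Step 11: +1 fires, +1 burnt (F count now 1)
Step 12: +1 fires, +1 burnt (F count now 1)
Step 13: +0 fires, +1 burnt (F count now 0)
Fire out after step 13
Initially T: 18, now '.': 24
Total burnt (originally-T cells now '.'): 17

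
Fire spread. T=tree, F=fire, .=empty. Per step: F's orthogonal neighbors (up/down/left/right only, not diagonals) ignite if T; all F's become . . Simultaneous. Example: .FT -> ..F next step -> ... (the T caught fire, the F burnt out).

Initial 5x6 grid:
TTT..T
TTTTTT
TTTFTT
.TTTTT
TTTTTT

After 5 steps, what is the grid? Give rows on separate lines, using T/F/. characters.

Step 1: 4 trees catch fire, 1 burn out
  TTT..T
  TTTFTT
  TTF.FT
  .TTFTT
  TTTTTT
Step 2: 7 trees catch fire, 4 burn out
  TTT..T
  TTF.FT
  TF...F
  .TF.FT
  TTTFTT
Step 3: 8 trees catch fire, 7 burn out
  TTF..T
  TF...F
  F.....
  .F...F
  TTF.FT
Step 4: 5 trees catch fire, 8 burn out
  TF...F
  F.....
  ......
  ......
  TF...F
Step 5: 2 trees catch fire, 5 burn out
  F.....
  ......
  ......
  ......
  F.....

F.....
......
......
......
F.....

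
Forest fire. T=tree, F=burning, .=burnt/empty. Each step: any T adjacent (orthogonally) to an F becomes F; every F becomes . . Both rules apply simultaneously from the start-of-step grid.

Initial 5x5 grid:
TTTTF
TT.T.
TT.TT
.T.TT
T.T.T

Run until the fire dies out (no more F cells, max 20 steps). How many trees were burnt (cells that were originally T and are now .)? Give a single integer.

Step 1: +1 fires, +1 burnt (F count now 1)
Step 2: +2 fires, +1 burnt (F count now 2)
Step 3: +2 fires, +2 burnt (F count now 2)
Step 4: +4 fires, +2 burnt (F count now 4)
Step 5: +3 fires, +4 burnt (F count now 3)
Step 6: +3 fires, +3 burnt (F count now 3)
Step 7: +0 fires, +3 burnt (F count now 0)
Fire out after step 7
Initially T: 17, now '.': 23
Total burnt (originally-T cells now '.'): 15

Answer: 15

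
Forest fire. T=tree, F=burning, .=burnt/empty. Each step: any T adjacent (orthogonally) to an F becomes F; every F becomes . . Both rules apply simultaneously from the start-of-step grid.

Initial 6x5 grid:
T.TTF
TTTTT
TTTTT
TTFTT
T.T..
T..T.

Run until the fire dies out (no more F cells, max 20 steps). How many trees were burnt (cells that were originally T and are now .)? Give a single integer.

Answer: 20

Derivation:
Step 1: +6 fires, +2 burnt (F count now 6)
Step 2: +8 fires, +6 burnt (F count now 8)
Step 3: +3 fires, +8 burnt (F count now 3)
Step 4: +2 fires, +3 burnt (F count now 2)
Step 5: +1 fires, +2 burnt (F count now 1)
Step 6: +0 fires, +1 burnt (F count now 0)
Fire out after step 6
Initially T: 21, now '.': 29
Total burnt (originally-T cells now '.'): 20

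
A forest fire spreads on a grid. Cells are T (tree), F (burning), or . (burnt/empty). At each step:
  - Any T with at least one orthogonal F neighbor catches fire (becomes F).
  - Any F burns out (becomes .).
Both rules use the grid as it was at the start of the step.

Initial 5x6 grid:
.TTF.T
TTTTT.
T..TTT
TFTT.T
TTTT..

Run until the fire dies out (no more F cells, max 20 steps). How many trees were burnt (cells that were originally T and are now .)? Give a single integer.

Answer: 19

Derivation:
Step 1: +5 fires, +2 burnt (F count now 5)
Step 2: +8 fires, +5 burnt (F count now 8)
Step 3: +4 fires, +8 burnt (F count now 4)
Step 4: +1 fires, +4 burnt (F count now 1)
Step 5: +1 fires, +1 burnt (F count now 1)
Step 6: +0 fires, +1 burnt (F count now 0)
Fire out after step 6
Initially T: 20, now '.': 29
Total burnt (originally-T cells now '.'): 19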